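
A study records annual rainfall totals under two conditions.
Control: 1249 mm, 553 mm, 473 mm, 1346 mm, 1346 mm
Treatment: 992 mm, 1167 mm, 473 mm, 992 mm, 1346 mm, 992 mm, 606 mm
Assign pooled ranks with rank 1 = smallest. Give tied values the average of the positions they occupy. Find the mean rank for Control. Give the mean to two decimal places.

7.10

Sorted (ascending): 473, 473, 553, 606, 992, 992, 992, 1167, 1249, 1346, 1346, 1346
The 2 values of 473 occupy positions 1–2 → average rank (1+2)/2 = 1.5.
The 3 values of 992 occupy positions 5–7 → average rank 6.
The 3 values of 1346 occupy positions 10–12 → average rank 11.
Control values → pooled ranks: 1249→9, 553→3, 473→1.5, 1346→11, 1346→11
Mean rank = (9 + 3 + 1.5 + 11 + 11) / 5 = 7.10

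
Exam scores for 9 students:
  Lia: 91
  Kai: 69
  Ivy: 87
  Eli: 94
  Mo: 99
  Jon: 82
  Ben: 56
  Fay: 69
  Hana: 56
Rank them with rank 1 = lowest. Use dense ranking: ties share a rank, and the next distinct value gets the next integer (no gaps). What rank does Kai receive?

2

Sorted (ascending): 56, 56, 69, 69, 82, 87, 91, 94, 99
The 2 values of 56 share dense rank 1.
The 2 values of 69 share dense rank 2.
Remaining distinct values take the next consecutive integers.
Kai has value 69 → rank 2.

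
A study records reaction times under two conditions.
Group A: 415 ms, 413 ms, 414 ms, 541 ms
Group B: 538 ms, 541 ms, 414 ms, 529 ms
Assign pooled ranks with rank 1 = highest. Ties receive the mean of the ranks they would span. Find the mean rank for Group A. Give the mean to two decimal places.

Sorted (descending): 541, 541, 538, 529, 415, 414, 414, 413
The 2 values of 541 occupy positions 1–2 → average rank (1+2)/2 = 1.5.
The 2 values of 414 occupy positions 6–7 → average rank (6+7)/2 = 6.5.
Group A values → pooled ranks: 415→5, 413→8, 414→6.5, 541→1.5
Mean rank = (5 + 8 + 6.5 + 1.5) / 4 = 5.25

5.25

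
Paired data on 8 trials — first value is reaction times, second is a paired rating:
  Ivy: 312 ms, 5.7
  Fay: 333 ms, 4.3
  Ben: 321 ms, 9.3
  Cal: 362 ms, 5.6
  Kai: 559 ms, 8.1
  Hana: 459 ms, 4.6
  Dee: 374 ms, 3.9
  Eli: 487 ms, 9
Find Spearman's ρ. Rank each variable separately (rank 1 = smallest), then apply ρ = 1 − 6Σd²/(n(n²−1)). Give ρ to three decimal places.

0.024

Ranks of variable 1: 1, 3, 2, 4, 8, 6, 5, 7
Ranks of variable 2: 5, 2, 8, 4, 6, 3, 1, 7
d = r₁ − r₂: -4, 1, -6, 0, 2, 3, 4, 0
d²: 16, 1, 36, 0, 4, 9, 16, 0; Σd² = 82
ρ = 1 − 6·82/(8·63) = 1 − 492/504 = 0.024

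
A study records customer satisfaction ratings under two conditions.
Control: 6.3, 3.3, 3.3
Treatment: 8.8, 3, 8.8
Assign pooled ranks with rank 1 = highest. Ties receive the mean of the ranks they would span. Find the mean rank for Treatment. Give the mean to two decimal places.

Sorted (descending): 8.8, 8.8, 6.3, 3.3, 3.3, 3
The 2 values of 8.8 occupy positions 1–2 → average rank (1+2)/2 = 1.5.
The 2 values of 3.3 occupy positions 4–5 → average rank (4+5)/2 = 4.5.
Treatment values → pooled ranks: 8.8→1.5, 3→6, 8.8→1.5
Mean rank = (1.5 + 6 + 1.5) / 3 = 3.00

3.00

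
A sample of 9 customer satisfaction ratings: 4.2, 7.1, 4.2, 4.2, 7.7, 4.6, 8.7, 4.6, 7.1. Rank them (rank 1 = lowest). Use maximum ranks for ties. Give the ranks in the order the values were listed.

Sorted (ascending): 4.2, 4.2, 4.2, 4.6, 4.6, 7.1, 7.1, 7.7, 8.7
The 3 values of 4.2 occupy positions 1–3 → each gets rank 3.
The 2 values of 4.6 occupy positions 4–5 → each gets rank 5.
The 2 values of 7.1 occupy positions 6–7 → each gets rank 7.

3, 7, 3, 3, 8, 5, 9, 5, 7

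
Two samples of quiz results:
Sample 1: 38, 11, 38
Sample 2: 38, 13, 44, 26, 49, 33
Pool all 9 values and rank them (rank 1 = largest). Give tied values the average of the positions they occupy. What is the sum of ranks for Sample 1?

17

Sorted (descending): 49, 44, 38, 38, 38, 33, 26, 13, 11
The 3 values of 38 occupy positions 3–5 → average rank 4.
Sample 1 values → pooled ranks: 38→4, 11→9, 38→4
Rank sum = 4 + 9 + 4 = 17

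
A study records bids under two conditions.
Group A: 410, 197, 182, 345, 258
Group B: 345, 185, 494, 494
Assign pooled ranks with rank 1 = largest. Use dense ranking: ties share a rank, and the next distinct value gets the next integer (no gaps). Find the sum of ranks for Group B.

11

Sorted (descending): 494, 494, 410, 345, 345, 258, 197, 185, 182
The 2 values of 494 share dense rank 1.
The 2 values of 345 share dense rank 3.
Remaining distinct values take the next consecutive integers.
Group B values → pooled ranks: 345→3, 185→6, 494→1, 494→1
Rank sum = 3 + 6 + 1 + 1 = 11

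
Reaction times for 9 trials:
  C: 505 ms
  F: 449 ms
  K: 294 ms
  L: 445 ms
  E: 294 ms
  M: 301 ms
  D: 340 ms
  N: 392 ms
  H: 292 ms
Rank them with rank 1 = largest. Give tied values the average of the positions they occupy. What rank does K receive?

Sorted (descending): 505, 449, 445, 392, 340, 301, 294, 294, 292
The 2 values of 294 occupy positions 7–8 → average rank (7+8)/2 = 7.5.
K has value 294 ms → rank 7.5.

7.5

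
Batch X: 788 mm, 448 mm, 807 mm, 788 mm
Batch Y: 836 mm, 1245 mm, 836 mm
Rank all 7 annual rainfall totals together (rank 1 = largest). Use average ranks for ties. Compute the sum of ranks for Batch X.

22

Sorted (descending): 1245, 836, 836, 807, 788, 788, 448
The 2 values of 836 occupy positions 2–3 → average rank (2+3)/2 = 2.5.
The 2 values of 788 occupy positions 5–6 → average rank (5+6)/2 = 5.5.
Batch X values → pooled ranks: 788→5.5, 448→7, 807→4, 788→5.5
Rank sum = 5.5 + 7 + 4 + 5.5 = 22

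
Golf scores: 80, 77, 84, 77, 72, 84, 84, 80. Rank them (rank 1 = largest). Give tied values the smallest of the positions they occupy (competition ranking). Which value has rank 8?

72

Sorted (descending): 84, 84, 84, 80, 80, 77, 77, 72
The 3 values of 84 occupy positions 1–3 → each gets rank 1.
The 2 values of 80 occupy positions 4–5 → each gets rank 4.
The 2 values of 77 occupy positions 6–7 → each gets rank 6.
Rank 8 → value 72.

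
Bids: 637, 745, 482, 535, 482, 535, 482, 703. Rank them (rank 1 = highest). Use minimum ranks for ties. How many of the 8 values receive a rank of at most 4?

Sorted (descending): 745, 703, 637, 535, 535, 482, 482, 482
The 2 values of 535 occupy positions 4–5 → each gets rank 4.
The 3 values of 482 occupy positions 6–8 → each gets rank 6.
Ranks ≤ 4: {1, 2, 3, 4, 4} → 5 values.

5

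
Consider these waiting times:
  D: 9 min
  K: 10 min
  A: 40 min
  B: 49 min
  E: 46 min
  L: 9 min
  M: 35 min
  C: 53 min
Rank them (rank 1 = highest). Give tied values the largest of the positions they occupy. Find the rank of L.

8

Sorted (descending): 53, 49, 46, 40, 35, 10, 9, 9
The 2 values of 9 occupy positions 7–8 → each gets rank 8.
L has value 9 min → rank 8.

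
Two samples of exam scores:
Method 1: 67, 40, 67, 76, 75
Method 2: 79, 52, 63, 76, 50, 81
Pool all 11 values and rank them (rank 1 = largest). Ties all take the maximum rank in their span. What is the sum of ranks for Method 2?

Sorted (descending): 81, 79, 76, 76, 75, 67, 67, 63, 52, 50, 40
The 2 values of 76 occupy positions 3–4 → each gets rank 4.
The 2 values of 67 occupy positions 6–7 → each gets rank 7.
Method 2 values → pooled ranks: 79→2, 52→9, 63→8, 76→4, 50→10, 81→1
Rank sum = 2 + 9 + 8 + 4 + 10 + 1 = 34

34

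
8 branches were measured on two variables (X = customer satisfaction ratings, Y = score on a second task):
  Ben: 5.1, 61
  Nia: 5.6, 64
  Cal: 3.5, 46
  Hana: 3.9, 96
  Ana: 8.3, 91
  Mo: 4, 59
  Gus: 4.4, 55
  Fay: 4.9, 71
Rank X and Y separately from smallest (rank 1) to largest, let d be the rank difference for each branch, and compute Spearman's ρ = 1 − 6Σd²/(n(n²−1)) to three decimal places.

Ranks of variable 1: 6, 7, 1, 2, 8, 3, 4, 5
Ranks of variable 2: 4, 5, 1, 8, 7, 3, 2, 6
d = r₁ − r₂: 2, 2, 0, -6, 1, 0, 2, -1
d²: 4, 4, 0, 36, 1, 0, 4, 1; Σd² = 50
ρ = 1 − 6·50/(8·63) = 1 − 300/504 = 0.405

0.405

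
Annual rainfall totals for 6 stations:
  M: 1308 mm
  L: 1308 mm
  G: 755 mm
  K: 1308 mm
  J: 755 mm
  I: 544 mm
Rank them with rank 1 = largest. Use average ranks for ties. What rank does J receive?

4.5

Sorted (descending): 1308, 1308, 1308, 755, 755, 544
The 3 values of 1308 occupy positions 1–3 → average rank 2.
The 2 values of 755 occupy positions 4–5 → average rank (4+5)/2 = 4.5.
J has value 755 mm → rank 4.5.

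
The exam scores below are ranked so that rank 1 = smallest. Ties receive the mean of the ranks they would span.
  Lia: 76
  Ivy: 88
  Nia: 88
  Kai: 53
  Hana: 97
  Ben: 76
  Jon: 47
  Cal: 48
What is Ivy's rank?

6.5

Sorted (ascending): 47, 48, 53, 76, 76, 88, 88, 97
The 2 values of 76 occupy positions 4–5 → average rank (4+5)/2 = 4.5.
The 2 values of 88 occupy positions 6–7 → average rank (6+7)/2 = 6.5.
Ivy has value 88 → rank 6.5.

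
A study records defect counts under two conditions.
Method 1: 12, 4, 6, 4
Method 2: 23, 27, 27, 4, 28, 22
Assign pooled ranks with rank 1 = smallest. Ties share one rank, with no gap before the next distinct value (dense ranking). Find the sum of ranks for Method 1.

7

Sorted (ascending): 4, 4, 4, 6, 12, 22, 23, 27, 27, 28
The 3 values of 4 share dense rank 1.
The 2 values of 27 share dense rank 6.
Remaining distinct values take the next consecutive integers.
Method 1 values → pooled ranks: 12→3, 4→1, 6→2, 4→1
Rank sum = 3 + 1 + 2 + 1 = 7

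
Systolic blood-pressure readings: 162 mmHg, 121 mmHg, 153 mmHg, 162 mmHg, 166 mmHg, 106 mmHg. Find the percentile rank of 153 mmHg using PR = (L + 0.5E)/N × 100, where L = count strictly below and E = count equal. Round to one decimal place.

41.7

N = 6.
Strictly below 153: 2. Equal to 153: 1.
PR = (2 + 0.5·1)/6 × 100 = 41.7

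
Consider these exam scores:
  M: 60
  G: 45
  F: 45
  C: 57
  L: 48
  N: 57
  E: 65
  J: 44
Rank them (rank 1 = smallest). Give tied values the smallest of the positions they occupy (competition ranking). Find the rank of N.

5

Sorted (ascending): 44, 45, 45, 48, 57, 57, 60, 65
The 2 values of 45 occupy positions 2–3 → each gets rank 2.
The 2 values of 57 occupy positions 5–6 → each gets rank 5.
N has value 57 → rank 5.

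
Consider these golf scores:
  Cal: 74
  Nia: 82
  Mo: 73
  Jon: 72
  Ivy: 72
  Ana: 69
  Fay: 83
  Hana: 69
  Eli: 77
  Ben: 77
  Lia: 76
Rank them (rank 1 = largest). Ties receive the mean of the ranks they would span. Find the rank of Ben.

3.5

Sorted (descending): 83, 82, 77, 77, 76, 74, 73, 72, 72, 69, 69
The 2 values of 77 occupy positions 3–4 → average rank (3+4)/2 = 3.5.
The 2 values of 72 occupy positions 8–9 → average rank (8+9)/2 = 8.5.
The 2 values of 69 occupy positions 10–11 → average rank (10+11)/2 = 10.5.
Ben has value 77 → rank 3.5.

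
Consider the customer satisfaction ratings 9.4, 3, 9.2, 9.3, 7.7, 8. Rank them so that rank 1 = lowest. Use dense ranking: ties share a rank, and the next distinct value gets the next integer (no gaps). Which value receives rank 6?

9.4

Sorted (ascending): 3, 7.7, 8, 9.2, 9.3, 9.4
No ties — each value takes its position as its rank.
Rank 6 → value 9.4.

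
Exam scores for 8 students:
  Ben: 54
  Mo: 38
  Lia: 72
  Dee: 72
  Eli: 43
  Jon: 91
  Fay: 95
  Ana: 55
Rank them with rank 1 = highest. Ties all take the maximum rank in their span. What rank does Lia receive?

Sorted (descending): 95, 91, 72, 72, 55, 54, 43, 38
The 2 values of 72 occupy positions 3–4 → each gets rank 4.
Lia has value 72 → rank 4.

4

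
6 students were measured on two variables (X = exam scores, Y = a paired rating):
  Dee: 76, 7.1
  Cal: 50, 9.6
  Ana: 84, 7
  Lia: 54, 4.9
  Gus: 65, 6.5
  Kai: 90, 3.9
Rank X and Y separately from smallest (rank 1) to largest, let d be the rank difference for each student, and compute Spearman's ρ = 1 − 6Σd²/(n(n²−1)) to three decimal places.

Ranks of variable 1: 4, 1, 5, 2, 3, 6
Ranks of variable 2: 5, 6, 4, 2, 3, 1
d = r₁ − r₂: -1, -5, 1, 0, 0, 5
d²: 1, 25, 1, 0, 0, 25; Σd² = 52
ρ = 1 − 6·52/(6·35) = 1 − 312/210 = -0.486

-0.486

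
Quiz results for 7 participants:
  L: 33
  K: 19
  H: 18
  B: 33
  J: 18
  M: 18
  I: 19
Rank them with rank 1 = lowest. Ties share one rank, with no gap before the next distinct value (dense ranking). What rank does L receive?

Sorted (ascending): 18, 18, 18, 19, 19, 33, 33
The 3 values of 18 share dense rank 1.
The 2 values of 19 share dense rank 2.
The 2 values of 33 share dense rank 3.
L has value 33 → rank 3.

3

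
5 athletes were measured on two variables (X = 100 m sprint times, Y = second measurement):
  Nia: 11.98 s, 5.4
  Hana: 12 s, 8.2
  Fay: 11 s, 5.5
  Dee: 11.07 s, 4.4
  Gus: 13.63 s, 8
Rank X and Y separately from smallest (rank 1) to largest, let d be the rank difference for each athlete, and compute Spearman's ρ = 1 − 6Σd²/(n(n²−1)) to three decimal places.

0.600

Ranks of variable 1: 3, 4, 1, 2, 5
Ranks of variable 2: 2, 5, 3, 1, 4
d = r₁ − r₂: 1, -1, -2, 1, 1
d²: 1, 1, 4, 1, 1; Σd² = 8
ρ = 1 − 6·8/(5·24) = 1 − 48/120 = 0.600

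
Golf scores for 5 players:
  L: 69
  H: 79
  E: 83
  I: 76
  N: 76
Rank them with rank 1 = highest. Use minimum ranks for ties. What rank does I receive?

3

Sorted (descending): 83, 79, 76, 76, 69
The 2 values of 76 occupy positions 3–4 → each gets rank 3.
I has value 76 → rank 3.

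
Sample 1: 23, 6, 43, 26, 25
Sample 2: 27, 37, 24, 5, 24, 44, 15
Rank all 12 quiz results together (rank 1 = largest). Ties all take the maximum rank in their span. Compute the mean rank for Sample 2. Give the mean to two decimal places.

6.57

Sorted (descending): 44, 43, 37, 27, 26, 25, 24, 24, 23, 15, 6, 5
The 2 values of 24 occupy positions 7–8 → each gets rank 8.
Sample 2 values → pooled ranks: 27→4, 37→3, 24→8, 5→12, 24→8, 44→1, 15→10
Mean rank = (4 + 3 + 8 + 12 + 8 + 1 + 10) / 7 = 6.57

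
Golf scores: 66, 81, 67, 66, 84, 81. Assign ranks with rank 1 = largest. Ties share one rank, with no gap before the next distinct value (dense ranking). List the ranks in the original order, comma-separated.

4, 2, 3, 4, 1, 2

Sorted (descending): 84, 81, 81, 67, 66, 66
The 2 values of 81 share dense rank 2.
The 2 values of 66 share dense rank 4.
Remaining distinct values take the next consecutive integers.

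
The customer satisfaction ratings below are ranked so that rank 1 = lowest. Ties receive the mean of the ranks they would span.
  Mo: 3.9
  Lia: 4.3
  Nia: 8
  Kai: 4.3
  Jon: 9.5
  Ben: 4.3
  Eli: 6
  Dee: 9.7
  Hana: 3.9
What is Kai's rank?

Sorted (ascending): 3.9, 3.9, 4.3, 4.3, 4.3, 6, 8, 9.5, 9.7
The 2 values of 3.9 occupy positions 1–2 → average rank (1+2)/2 = 1.5.
The 3 values of 4.3 occupy positions 3–5 → average rank 4.
Kai has value 4.3 → rank 4.

4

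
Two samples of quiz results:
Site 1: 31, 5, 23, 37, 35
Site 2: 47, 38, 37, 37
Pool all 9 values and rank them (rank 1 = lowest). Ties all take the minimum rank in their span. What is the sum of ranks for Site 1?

15

Sorted (ascending): 5, 23, 31, 35, 37, 37, 37, 38, 47
The 3 values of 37 occupy positions 5–7 → each gets rank 5.
Site 1 values → pooled ranks: 31→3, 5→1, 23→2, 37→5, 35→4
Rank sum = 3 + 1 + 2 + 5 + 4 = 15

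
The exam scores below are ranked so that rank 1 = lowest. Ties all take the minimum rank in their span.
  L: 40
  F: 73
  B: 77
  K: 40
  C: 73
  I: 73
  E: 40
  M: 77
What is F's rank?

4

Sorted (ascending): 40, 40, 40, 73, 73, 73, 77, 77
The 3 values of 40 occupy positions 1–3 → each gets rank 1.
The 3 values of 73 occupy positions 4–6 → each gets rank 4.
The 2 values of 77 occupy positions 7–8 → each gets rank 7.
F has value 73 → rank 4.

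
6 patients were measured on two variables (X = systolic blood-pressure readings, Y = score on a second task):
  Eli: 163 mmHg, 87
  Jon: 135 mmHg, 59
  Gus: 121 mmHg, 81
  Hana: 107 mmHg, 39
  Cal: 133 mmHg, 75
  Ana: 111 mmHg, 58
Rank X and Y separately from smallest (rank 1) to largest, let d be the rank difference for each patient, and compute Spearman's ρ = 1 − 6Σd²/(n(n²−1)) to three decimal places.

0.771

Ranks of variable 1: 6, 5, 3, 1, 4, 2
Ranks of variable 2: 6, 3, 5, 1, 4, 2
d = r₁ − r₂: 0, 2, -2, 0, 0, 0
d²: 0, 4, 4, 0, 0, 0; Σd² = 8
ρ = 1 − 6·8/(6·35) = 1 − 48/210 = 0.771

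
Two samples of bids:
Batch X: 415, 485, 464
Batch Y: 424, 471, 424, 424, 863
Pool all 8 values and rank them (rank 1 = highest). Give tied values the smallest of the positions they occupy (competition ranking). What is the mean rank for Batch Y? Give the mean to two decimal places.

Sorted (descending): 863, 485, 471, 464, 424, 424, 424, 415
The 3 values of 424 occupy positions 5–7 → each gets rank 5.
Batch Y values → pooled ranks: 424→5, 471→3, 424→5, 424→5, 863→1
Mean rank = (5 + 3 + 5 + 5 + 1) / 5 = 3.80

3.80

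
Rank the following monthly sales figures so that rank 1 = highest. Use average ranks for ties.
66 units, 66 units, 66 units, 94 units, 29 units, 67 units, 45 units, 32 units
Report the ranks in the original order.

4, 4, 4, 1, 8, 2, 6, 7

Sorted (descending): 94, 67, 66, 66, 66, 45, 32, 29
The 3 values of 66 occupy positions 3–5 → average rank 4.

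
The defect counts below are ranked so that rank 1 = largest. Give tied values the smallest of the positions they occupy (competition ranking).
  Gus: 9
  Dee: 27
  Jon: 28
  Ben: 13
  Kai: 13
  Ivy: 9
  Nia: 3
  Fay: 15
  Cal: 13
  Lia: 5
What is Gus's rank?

Sorted (descending): 28, 27, 15, 13, 13, 13, 9, 9, 5, 3
The 3 values of 13 occupy positions 4–6 → each gets rank 4.
The 2 values of 9 occupy positions 7–8 → each gets rank 7.
Gus has value 9 → rank 7.

7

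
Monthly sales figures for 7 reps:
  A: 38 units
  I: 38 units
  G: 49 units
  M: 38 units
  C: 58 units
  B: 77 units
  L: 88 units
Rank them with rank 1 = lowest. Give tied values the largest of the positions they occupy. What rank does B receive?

6

Sorted (ascending): 38, 38, 38, 49, 58, 77, 88
The 3 values of 38 occupy positions 1–3 → each gets rank 3.
B has value 77 units → rank 6.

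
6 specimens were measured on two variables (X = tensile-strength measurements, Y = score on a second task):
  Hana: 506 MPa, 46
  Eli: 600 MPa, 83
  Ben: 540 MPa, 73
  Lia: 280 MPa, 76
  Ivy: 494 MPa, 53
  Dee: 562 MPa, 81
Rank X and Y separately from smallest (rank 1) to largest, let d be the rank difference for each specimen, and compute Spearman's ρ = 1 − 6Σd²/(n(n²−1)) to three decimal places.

Ranks of variable 1: 3, 6, 4, 1, 2, 5
Ranks of variable 2: 1, 6, 3, 4, 2, 5
d = r₁ − r₂: 2, 0, 1, -3, 0, 0
d²: 4, 0, 1, 9, 0, 0; Σd² = 14
ρ = 1 − 6·14/(6·35) = 1 − 84/210 = 0.600

0.600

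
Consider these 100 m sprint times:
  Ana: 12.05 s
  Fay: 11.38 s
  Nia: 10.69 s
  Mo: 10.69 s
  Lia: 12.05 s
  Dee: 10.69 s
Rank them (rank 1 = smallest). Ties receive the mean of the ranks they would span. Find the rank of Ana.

5.5

Sorted (ascending): 10.69, 10.69, 10.69, 11.38, 12.05, 12.05
The 3 values of 10.69 occupy positions 1–3 → average rank 2.
The 2 values of 12.05 occupy positions 5–6 → average rank (5+6)/2 = 5.5.
Ana has value 12.05 s → rank 5.5.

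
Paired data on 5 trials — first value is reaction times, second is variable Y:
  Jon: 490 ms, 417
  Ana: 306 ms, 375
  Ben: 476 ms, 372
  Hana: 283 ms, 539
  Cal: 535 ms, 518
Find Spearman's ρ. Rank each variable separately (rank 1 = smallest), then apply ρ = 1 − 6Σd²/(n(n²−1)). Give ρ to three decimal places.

Ranks of variable 1: 4, 2, 3, 1, 5
Ranks of variable 2: 3, 2, 1, 5, 4
d = r₁ − r₂: 1, 0, 2, -4, 1
d²: 1, 0, 4, 16, 1; Σd² = 22
ρ = 1 − 6·22/(5·24) = 1 − 132/120 = -0.100

-0.100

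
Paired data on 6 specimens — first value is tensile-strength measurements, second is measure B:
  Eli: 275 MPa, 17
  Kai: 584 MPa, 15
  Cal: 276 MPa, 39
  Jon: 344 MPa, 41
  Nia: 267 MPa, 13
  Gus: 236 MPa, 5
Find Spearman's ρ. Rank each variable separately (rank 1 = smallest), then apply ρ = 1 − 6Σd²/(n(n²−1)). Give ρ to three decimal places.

0.657

Ranks of variable 1: 3, 6, 4, 5, 2, 1
Ranks of variable 2: 4, 3, 5, 6, 2, 1
d = r₁ − r₂: -1, 3, -1, -1, 0, 0
d²: 1, 9, 1, 1, 0, 0; Σd² = 12
ρ = 1 − 6·12/(6·35) = 1 − 72/210 = 0.657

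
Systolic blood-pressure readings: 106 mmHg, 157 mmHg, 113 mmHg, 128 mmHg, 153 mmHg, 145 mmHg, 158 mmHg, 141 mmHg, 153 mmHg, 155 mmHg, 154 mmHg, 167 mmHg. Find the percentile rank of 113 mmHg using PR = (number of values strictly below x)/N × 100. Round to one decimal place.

N = 12.
Strictly below 113: 1. Equal to 113: 1.
PR = 1/12 × 100 = 8.3

8.3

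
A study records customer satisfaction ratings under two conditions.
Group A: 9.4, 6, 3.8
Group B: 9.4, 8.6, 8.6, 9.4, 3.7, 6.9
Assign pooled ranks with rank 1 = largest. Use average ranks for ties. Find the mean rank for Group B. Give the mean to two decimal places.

4.67

Sorted (descending): 9.4, 9.4, 9.4, 8.6, 8.6, 6.9, 6, 3.8, 3.7
The 3 values of 9.4 occupy positions 1–3 → average rank 2.
The 2 values of 8.6 occupy positions 4–5 → average rank (4+5)/2 = 4.5.
Group B values → pooled ranks: 9.4→2, 8.6→4.5, 8.6→4.5, 9.4→2, 3.7→9, 6.9→6
Mean rank = (2 + 4.5 + 4.5 + 2 + 9 + 6) / 6 = 4.67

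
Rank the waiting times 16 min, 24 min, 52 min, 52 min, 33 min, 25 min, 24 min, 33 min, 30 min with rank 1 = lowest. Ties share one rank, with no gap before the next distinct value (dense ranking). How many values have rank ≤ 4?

5

Sorted (ascending): 16, 24, 24, 25, 30, 33, 33, 52, 52
The 2 values of 24 share dense rank 2.
The 2 values of 33 share dense rank 5.
The 2 values of 52 share dense rank 6.
Remaining distinct values take the next consecutive integers.
Ranks ≤ 4: {1, 2, 2, 3, 4} → 5 values.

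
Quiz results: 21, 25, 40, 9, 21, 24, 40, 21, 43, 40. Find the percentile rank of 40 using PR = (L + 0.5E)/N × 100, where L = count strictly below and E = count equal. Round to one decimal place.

N = 10.
Strictly below 40: 6. Equal to 40: 3.
PR = (6 + 0.5·3)/10 × 100 = 75.0

75.0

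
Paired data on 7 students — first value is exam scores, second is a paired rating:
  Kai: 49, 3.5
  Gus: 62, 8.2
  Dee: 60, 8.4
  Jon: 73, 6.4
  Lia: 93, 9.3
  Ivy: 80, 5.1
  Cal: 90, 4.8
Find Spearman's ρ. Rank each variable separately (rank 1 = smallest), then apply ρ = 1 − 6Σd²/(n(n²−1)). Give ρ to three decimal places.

0.286

Ranks of variable 1: 1, 3, 2, 4, 7, 5, 6
Ranks of variable 2: 1, 5, 6, 4, 7, 3, 2
d = r₁ − r₂: 0, -2, -4, 0, 0, 2, 4
d²: 0, 4, 16, 0, 0, 4, 16; Σd² = 40
ρ = 1 − 6·40/(7·48) = 1 − 240/336 = 0.286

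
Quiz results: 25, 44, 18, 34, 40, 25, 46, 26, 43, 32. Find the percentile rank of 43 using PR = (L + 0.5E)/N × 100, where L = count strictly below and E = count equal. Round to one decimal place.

N = 10.
Strictly below 43: 7. Equal to 43: 1.
PR = (7 + 0.5·1)/10 × 100 = 75.0

75.0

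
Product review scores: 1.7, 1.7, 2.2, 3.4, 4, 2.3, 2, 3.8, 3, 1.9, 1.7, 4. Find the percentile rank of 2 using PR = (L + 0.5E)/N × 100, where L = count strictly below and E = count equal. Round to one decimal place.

37.5

N = 12.
Strictly below 2: 4. Equal to 2: 1.
PR = (4 + 0.5·1)/12 × 100 = 37.5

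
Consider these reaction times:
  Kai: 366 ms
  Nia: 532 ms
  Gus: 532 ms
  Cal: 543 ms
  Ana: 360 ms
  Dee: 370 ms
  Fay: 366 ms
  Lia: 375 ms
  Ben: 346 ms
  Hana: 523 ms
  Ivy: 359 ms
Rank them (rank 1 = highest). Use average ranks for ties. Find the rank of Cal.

1

Sorted (descending): 543, 532, 532, 523, 375, 370, 366, 366, 360, 359, 346
The 2 values of 532 occupy positions 2–3 → average rank (2+3)/2 = 2.5.
The 2 values of 366 occupy positions 7–8 → average rank (7+8)/2 = 7.5.
Cal has value 543 ms → rank 1.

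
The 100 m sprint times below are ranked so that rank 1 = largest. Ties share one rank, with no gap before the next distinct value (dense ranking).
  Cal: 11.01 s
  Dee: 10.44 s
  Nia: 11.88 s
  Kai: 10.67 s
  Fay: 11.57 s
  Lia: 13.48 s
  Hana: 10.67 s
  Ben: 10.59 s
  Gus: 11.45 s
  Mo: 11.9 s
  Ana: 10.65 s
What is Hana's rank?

7

Sorted (descending): 13.48, 11.9, 11.88, 11.57, 11.45, 11.01, 10.67, 10.67, 10.65, 10.59, 10.44
The 2 values of 10.67 share dense rank 7.
Remaining distinct values take the next consecutive integers.
Hana has value 10.67 s → rank 7.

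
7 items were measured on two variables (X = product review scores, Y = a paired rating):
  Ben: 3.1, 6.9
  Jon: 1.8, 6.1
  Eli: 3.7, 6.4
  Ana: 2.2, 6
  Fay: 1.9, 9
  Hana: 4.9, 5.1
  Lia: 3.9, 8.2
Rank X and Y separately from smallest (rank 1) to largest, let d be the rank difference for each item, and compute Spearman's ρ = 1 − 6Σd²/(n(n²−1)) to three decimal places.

Ranks of variable 1: 4, 1, 5, 3, 2, 7, 6
Ranks of variable 2: 5, 3, 4, 2, 7, 1, 6
d = r₁ − r₂: -1, -2, 1, 1, -5, 6, 0
d²: 1, 4, 1, 1, 25, 36, 0; Σd² = 68
ρ = 1 − 6·68/(7·48) = 1 − 408/336 = -0.214

-0.214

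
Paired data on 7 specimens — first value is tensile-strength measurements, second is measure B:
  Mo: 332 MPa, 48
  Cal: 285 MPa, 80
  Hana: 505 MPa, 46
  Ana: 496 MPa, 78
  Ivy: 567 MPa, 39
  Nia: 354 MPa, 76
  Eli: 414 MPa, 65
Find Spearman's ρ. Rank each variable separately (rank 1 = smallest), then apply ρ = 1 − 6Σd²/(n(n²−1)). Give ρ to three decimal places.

-0.679

Ranks of variable 1: 2, 1, 6, 5, 7, 3, 4
Ranks of variable 2: 3, 7, 2, 6, 1, 5, 4
d = r₁ − r₂: -1, -6, 4, -1, 6, -2, 0
d²: 1, 36, 16, 1, 36, 4, 0; Σd² = 94
ρ = 1 − 6·94/(7·48) = 1 − 564/336 = -0.679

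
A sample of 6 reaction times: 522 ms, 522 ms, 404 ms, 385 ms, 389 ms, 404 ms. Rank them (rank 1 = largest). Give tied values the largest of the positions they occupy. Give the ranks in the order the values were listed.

2, 2, 4, 6, 5, 4

Sorted (descending): 522, 522, 404, 404, 389, 385
The 2 values of 522 occupy positions 1–2 → each gets rank 2.
The 2 values of 404 occupy positions 3–4 → each gets rank 4.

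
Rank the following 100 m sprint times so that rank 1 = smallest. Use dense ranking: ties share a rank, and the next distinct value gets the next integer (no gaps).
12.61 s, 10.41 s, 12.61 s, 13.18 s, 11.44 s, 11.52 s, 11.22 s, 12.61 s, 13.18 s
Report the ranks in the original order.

Sorted (ascending): 10.41, 11.22, 11.44, 11.52, 12.61, 12.61, 12.61, 13.18, 13.18
The 3 values of 12.61 share dense rank 5.
The 2 values of 13.18 share dense rank 6.
Remaining distinct values take the next consecutive integers.

5, 1, 5, 6, 3, 4, 2, 5, 6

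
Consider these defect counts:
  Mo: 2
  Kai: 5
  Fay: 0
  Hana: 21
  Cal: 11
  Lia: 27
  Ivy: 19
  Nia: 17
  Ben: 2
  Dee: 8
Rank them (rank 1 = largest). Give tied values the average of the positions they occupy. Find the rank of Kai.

7

Sorted (descending): 27, 21, 19, 17, 11, 8, 5, 2, 2, 0
The 2 values of 2 occupy positions 8–9 → average rank (8+9)/2 = 8.5.
Kai has value 5 → rank 7.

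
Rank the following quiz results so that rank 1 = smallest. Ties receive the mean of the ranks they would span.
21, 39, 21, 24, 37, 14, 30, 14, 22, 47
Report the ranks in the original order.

3.5, 9, 3.5, 6, 8, 1.5, 7, 1.5, 5, 10

Sorted (ascending): 14, 14, 21, 21, 22, 24, 30, 37, 39, 47
The 2 values of 14 occupy positions 1–2 → average rank (1+2)/2 = 1.5.
The 2 values of 21 occupy positions 3–4 → average rank (3+4)/2 = 3.5.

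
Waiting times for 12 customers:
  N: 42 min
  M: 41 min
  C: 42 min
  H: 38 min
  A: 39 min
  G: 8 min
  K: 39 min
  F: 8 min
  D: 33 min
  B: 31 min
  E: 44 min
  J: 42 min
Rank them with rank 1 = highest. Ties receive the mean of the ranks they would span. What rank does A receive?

Sorted (descending): 44, 42, 42, 42, 41, 39, 39, 38, 33, 31, 8, 8
The 3 values of 42 occupy positions 2–4 → average rank 3.
The 2 values of 39 occupy positions 6–7 → average rank (6+7)/2 = 6.5.
The 2 values of 8 occupy positions 11–12 → average rank (11+12)/2 = 11.5.
A has value 39 min → rank 6.5.

6.5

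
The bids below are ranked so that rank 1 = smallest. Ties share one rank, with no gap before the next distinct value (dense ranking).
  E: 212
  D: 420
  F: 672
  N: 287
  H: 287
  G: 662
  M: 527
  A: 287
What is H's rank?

2

Sorted (ascending): 212, 287, 287, 287, 420, 527, 662, 672
The 3 values of 287 share dense rank 2.
Remaining distinct values take the next consecutive integers.
H has value 287 → rank 2.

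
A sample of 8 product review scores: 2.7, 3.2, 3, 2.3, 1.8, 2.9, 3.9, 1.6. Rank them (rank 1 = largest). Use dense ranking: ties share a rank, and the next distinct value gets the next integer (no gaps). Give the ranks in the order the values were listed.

Sorted (descending): 3.9, 3.2, 3, 2.9, 2.7, 2.3, 1.8, 1.6
No ties — each value takes its position as its rank.

5, 2, 3, 6, 7, 4, 1, 8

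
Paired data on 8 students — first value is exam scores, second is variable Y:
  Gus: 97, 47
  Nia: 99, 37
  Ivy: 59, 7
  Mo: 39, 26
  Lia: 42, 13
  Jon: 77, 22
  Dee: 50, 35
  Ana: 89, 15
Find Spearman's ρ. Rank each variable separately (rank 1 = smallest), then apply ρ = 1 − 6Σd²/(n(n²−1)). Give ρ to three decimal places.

Ranks of variable 1: 7, 8, 4, 1, 2, 5, 3, 6
Ranks of variable 2: 8, 7, 1, 5, 2, 4, 6, 3
d = r₁ − r₂: -1, 1, 3, -4, 0, 1, -3, 3
d²: 1, 1, 9, 16, 0, 1, 9, 9; Σd² = 46
ρ = 1 − 6·46/(8·63) = 1 − 276/504 = 0.452

0.452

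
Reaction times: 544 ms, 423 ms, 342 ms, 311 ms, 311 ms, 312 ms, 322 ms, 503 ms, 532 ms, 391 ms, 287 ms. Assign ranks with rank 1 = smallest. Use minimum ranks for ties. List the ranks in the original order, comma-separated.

11, 8, 6, 2, 2, 4, 5, 9, 10, 7, 1

Sorted (ascending): 287, 311, 311, 312, 322, 342, 391, 423, 503, 532, 544
The 2 values of 311 occupy positions 2–3 → each gets rank 2.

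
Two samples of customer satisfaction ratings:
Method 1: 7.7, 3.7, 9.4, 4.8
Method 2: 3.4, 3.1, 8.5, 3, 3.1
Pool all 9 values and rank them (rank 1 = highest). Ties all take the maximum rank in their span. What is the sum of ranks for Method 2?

33

Sorted (descending): 9.4, 8.5, 7.7, 4.8, 3.7, 3.4, 3.1, 3.1, 3
The 2 values of 3.1 occupy positions 7–8 → each gets rank 8.
Method 2 values → pooled ranks: 3.4→6, 3.1→8, 8.5→2, 3→9, 3.1→8
Rank sum = 6 + 8 + 2 + 9 + 8 = 33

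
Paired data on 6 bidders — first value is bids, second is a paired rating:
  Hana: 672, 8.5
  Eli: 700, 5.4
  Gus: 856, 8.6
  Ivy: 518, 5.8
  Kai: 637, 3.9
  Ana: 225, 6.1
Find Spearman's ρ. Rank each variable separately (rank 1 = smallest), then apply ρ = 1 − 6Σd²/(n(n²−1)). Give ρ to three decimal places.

0.314

Ranks of variable 1: 4, 5, 6, 2, 3, 1
Ranks of variable 2: 5, 2, 6, 3, 1, 4
d = r₁ − r₂: -1, 3, 0, -1, 2, -3
d²: 1, 9, 0, 1, 4, 9; Σd² = 24
ρ = 1 − 6·24/(6·35) = 1 − 144/210 = 0.314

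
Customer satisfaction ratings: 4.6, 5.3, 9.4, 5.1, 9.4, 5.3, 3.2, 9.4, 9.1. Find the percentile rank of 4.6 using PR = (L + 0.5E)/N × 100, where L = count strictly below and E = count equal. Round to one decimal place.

16.7

N = 9.
Strictly below 4.6: 1. Equal to 4.6: 1.
PR = (1 + 0.5·1)/9 × 100 = 16.7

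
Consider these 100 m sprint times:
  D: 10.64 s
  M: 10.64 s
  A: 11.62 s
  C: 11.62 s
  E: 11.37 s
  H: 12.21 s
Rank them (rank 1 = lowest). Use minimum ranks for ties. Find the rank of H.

6

Sorted (ascending): 10.64, 10.64, 11.37, 11.62, 11.62, 12.21
The 2 values of 10.64 occupy positions 1–2 → each gets rank 1.
The 2 values of 11.62 occupy positions 4–5 → each gets rank 4.
H has value 12.21 s → rank 6.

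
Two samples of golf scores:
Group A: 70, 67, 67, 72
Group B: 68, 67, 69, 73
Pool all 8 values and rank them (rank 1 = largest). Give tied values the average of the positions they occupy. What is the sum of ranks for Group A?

Sorted (descending): 73, 72, 70, 69, 68, 67, 67, 67
The 3 values of 67 occupy positions 6–8 → average rank 7.
Group A values → pooled ranks: 70→3, 67→7, 67→7, 72→2
Rank sum = 3 + 7 + 7 + 2 = 19

19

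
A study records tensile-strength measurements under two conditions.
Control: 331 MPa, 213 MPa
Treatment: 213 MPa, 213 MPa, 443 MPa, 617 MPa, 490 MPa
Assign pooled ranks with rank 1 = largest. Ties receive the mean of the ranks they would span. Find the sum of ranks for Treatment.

Sorted (descending): 617, 490, 443, 331, 213, 213, 213
The 3 values of 213 occupy positions 5–7 → average rank 6.
Treatment values → pooled ranks: 213→6, 213→6, 443→3, 617→1, 490→2
Rank sum = 6 + 6 + 3 + 1 + 2 = 18

18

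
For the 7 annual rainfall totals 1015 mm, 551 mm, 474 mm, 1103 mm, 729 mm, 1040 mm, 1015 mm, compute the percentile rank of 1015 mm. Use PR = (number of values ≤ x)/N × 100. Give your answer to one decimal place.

N = 7.
Strictly below 1015: 3. Equal to 1015: 2.
PR = 5/7 × 100 = 71.4

71.4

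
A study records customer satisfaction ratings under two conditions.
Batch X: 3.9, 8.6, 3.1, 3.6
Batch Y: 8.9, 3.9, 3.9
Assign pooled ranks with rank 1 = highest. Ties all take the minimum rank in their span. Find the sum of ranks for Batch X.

Sorted (descending): 8.9, 8.6, 3.9, 3.9, 3.9, 3.6, 3.1
The 3 values of 3.9 occupy positions 3–5 → each gets rank 3.
Batch X values → pooled ranks: 3.9→3, 8.6→2, 3.1→7, 3.6→6
Rank sum = 3 + 2 + 7 + 6 = 18

18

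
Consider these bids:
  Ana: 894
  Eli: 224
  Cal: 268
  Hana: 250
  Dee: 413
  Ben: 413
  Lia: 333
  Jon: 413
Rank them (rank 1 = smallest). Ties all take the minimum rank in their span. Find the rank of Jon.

Sorted (ascending): 224, 250, 268, 333, 413, 413, 413, 894
The 3 values of 413 occupy positions 5–7 → each gets rank 5.
Jon has value 413 → rank 5.

5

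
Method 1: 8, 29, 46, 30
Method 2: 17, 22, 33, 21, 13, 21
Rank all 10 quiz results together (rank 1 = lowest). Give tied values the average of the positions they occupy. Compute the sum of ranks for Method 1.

26

Sorted (ascending): 8, 13, 17, 21, 21, 22, 29, 30, 33, 46
The 2 values of 21 occupy positions 4–5 → average rank (4+5)/2 = 4.5.
Method 1 values → pooled ranks: 8→1, 29→7, 46→10, 30→8
Rank sum = 1 + 7 + 10 + 8 = 26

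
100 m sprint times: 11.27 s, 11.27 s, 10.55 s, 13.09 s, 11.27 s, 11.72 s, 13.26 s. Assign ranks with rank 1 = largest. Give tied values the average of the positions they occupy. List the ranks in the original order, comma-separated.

Sorted (descending): 13.26, 13.09, 11.72, 11.27, 11.27, 11.27, 10.55
The 3 values of 11.27 occupy positions 4–6 → average rank 5.

5, 5, 7, 2, 5, 3, 1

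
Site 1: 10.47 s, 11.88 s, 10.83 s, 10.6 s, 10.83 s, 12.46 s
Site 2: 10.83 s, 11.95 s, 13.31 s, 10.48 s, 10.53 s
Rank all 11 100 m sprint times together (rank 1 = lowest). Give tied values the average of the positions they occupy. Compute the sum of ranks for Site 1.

35

Sorted (ascending): 10.47, 10.48, 10.53, 10.6, 10.83, 10.83, 10.83, 11.88, 11.95, 12.46, 13.31
The 3 values of 10.83 occupy positions 5–7 → average rank 6.
Site 1 values → pooled ranks: 10.47→1, 11.88→8, 10.83→6, 10.6→4, 10.83→6, 12.46→10
Rank sum = 1 + 8 + 6 + 4 + 6 + 10 = 35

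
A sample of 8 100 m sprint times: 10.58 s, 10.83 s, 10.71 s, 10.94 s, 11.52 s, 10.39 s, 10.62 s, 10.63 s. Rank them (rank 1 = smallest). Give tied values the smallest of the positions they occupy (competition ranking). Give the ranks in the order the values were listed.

Sorted (ascending): 10.39, 10.58, 10.62, 10.63, 10.71, 10.83, 10.94, 11.52
No ties — each value takes its position as its rank.

2, 6, 5, 7, 8, 1, 3, 4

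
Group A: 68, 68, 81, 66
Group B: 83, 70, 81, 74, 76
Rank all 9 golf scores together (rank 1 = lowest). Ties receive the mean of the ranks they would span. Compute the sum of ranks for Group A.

Sorted (ascending): 66, 68, 68, 70, 74, 76, 81, 81, 83
The 2 values of 68 occupy positions 2–3 → average rank (2+3)/2 = 2.5.
The 2 values of 81 occupy positions 7–8 → average rank (7+8)/2 = 7.5.
Group A values → pooled ranks: 68→2.5, 68→2.5, 81→7.5, 66→1
Rank sum = 2.5 + 2.5 + 7.5 + 1 = 13.5

13.5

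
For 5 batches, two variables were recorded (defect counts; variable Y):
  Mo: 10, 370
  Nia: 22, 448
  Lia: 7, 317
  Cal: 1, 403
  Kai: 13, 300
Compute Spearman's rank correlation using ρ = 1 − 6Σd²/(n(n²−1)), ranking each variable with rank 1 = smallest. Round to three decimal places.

0.100

Ranks of variable 1: 3, 5, 2, 1, 4
Ranks of variable 2: 3, 5, 2, 4, 1
d = r₁ − r₂: 0, 0, 0, -3, 3
d²: 0, 0, 0, 9, 9; Σd² = 18
ρ = 1 − 6·18/(5·24) = 1 − 108/120 = 0.100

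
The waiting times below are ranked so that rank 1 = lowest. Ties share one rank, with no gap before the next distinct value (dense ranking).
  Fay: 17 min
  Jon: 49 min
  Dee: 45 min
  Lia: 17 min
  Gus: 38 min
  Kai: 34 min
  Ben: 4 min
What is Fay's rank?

Sorted (ascending): 4, 17, 17, 34, 38, 45, 49
The 2 values of 17 share dense rank 2.
Remaining distinct values take the next consecutive integers.
Fay has value 17 min → rank 2.

2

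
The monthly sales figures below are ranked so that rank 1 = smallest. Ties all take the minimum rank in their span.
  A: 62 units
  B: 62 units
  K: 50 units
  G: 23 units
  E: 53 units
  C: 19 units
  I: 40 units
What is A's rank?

6

Sorted (ascending): 19, 23, 40, 50, 53, 62, 62
The 2 values of 62 occupy positions 6–7 → each gets rank 6.
A has value 62 units → rank 6.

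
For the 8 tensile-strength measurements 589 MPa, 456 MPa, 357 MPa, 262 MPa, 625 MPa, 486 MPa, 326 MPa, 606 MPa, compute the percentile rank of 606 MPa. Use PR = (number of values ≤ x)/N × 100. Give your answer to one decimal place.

N = 8.
Strictly below 606: 6. Equal to 606: 1.
PR = 7/8 × 100 = 87.5

87.5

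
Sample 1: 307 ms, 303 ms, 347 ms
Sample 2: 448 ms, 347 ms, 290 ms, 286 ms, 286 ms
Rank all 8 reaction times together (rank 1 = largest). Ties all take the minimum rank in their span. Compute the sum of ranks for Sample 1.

11

Sorted (descending): 448, 347, 347, 307, 303, 290, 286, 286
The 2 values of 347 occupy positions 2–3 → each gets rank 2.
The 2 values of 286 occupy positions 7–8 → each gets rank 7.
Sample 1 values → pooled ranks: 307→4, 303→5, 347→2
Rank sum = 4 + 5 + 2 = 11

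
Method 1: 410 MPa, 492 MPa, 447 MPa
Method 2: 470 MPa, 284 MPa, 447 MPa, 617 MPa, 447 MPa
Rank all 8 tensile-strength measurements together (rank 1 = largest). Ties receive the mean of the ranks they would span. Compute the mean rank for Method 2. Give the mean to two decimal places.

4.40

Sorted (descending): 617, 492, 470, 447, 447, 447, 410, 284
The 3 values of 447 occupy positions 4–6 → average rank 5.
Method 2 values → pooled ranks: 470→3, 284→8, 447→5, 617→1, 447→5
Mean rank = (3 + 8 + 5 + 1 + 5) / 5 = 4.40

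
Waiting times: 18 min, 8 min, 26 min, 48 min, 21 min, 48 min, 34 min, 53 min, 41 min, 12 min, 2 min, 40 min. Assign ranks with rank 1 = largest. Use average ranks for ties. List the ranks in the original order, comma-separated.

9, 11, 7, 2.5, 8, 2.5, 6, 1, 4, 10, 12, 5

Sorted (descending): 53, 48, 48, 41, 40, 34, 26, 21, 18, 12, 8, 2
The 2 values of 48 occupy positions 2–3 → average rank (2+3)/2 = 2.5.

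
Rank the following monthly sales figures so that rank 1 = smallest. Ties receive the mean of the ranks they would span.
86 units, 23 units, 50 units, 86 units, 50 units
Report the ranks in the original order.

Sorted (ascending): 23, 50, 50, 86, 86
The 2 values of 50 occupy positions 2–3 → average rank (2+3)/2 = 2.5.
The 2 values of 86 occupy positions 4–5 → average rank (4+5)/2 = 4.5.

4.5, 1, 2.5, 4.5, 2.5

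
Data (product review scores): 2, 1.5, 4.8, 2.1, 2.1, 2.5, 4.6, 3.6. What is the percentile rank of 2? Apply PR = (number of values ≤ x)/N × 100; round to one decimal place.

N = 8.
Strictly below 2: 1. Equal to 2: 1.
PR = 2/8 × 100 = 25.0

25.0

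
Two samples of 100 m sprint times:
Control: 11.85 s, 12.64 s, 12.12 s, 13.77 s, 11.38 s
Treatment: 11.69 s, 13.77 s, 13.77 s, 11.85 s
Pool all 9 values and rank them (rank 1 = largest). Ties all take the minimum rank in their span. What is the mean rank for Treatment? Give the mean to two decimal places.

Sorted (descending): 13.77, 13.77, 13.77, 12.64, 12.12, 11.85, 11.85, 11.69, 11.38
The 3 values of 13.77 occupy positions 1–3 → each gets rank 1.
The 2 values of 11.85 occupy positions 6–7 → each gets rank 6.
Treatment values → pooled ranks: 11.69→8, 13.77→1, 13.77→1, 11.85→6
Mean rank = (8 + 1 + 1 + 6) / 4 = 4.00

4.00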